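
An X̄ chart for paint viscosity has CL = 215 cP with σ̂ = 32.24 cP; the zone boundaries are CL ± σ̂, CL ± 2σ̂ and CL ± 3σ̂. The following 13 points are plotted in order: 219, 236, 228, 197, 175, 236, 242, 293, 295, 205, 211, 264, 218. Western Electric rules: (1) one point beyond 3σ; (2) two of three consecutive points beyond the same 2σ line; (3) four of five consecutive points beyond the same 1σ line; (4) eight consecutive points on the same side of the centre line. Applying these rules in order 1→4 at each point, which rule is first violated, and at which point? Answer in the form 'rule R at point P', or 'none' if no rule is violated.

rule 2 at point 9

Zone of each point (C = within 1σ̂, B = 1σ̂–2σ̂, A = 2σ̂–3σ̂, * = beyond 3σ̂; sign = side of CL): 1:+C, 2:+C, 3:+C, 4:-C, 5:-B, 6:+C, 7:+C, 8:+A, 9:+A, 10:-C, 11:-C, 12:+B, 13:+C
Rule 2 (two of three consecutive points beyond the same 2σ limit) is satisfied at point 9.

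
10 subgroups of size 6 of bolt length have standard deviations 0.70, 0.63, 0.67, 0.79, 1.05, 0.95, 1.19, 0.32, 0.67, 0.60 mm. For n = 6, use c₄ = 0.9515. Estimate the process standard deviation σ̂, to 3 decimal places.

0.796

s̄ = (0.70 + 0.63 + 0.67 + 0.79 + 1.05 + 0.95 + 1.19 + 0.32 + 0.67 + 0.60) / 10 = 0.7570
σ̂ = s̄ / c₄ = 0.7570 / 0.9515 = 0.7956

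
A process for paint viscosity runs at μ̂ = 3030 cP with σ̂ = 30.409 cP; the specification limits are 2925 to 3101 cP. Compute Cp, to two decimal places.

0.96

Cp = (USL − LSL) / (6σ̂) = (3101 − 2925) / (6 × 30.409) = 176.0000 / 182.4540 = 0.9646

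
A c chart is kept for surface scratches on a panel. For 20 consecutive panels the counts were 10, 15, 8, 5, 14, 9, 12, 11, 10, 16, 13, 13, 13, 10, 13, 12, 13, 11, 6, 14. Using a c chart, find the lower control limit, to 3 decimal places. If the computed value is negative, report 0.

c̄ = (10 + 15 + 8 + 5 + 14 + 9 + 12 + 11 + 10 + 16 + 13 + 13 + 13 + 10 + 13 + 12 + 13 + 11 + 6 + 14) / 20 = 228 / 20 = 11.4000
LCL = c̄ − 3√c̄ = 11.4000 − 3 × 3.3764 = 1.2708

1.271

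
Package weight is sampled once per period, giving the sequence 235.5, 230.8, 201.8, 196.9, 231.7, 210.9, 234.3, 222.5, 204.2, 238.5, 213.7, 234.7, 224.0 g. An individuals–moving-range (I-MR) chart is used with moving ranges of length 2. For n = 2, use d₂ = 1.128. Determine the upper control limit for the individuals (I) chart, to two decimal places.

274.36

X̄ = (235.5 + 230.8 + 201.8 + 196.9 + 231.7 + 210.9 + 234.3 + 222.5 + 204.2 + 238.5 + 213.7 + 234.7 + 224.0) / 13 = 221.5000
Moving ranges: 4.7, 29.0, 4.9, 34.8, 20.8, 23.4, 11.8, 18.3, 34.3, 24.8, 21.0, 10.7; M̄R̄ = 238.5000 / 12 = 19.8750
UCL = X̄ + 3·M̄R̄/d₂ = 221.5000 + 3 × 19.8750 / 1.128 = 274.3590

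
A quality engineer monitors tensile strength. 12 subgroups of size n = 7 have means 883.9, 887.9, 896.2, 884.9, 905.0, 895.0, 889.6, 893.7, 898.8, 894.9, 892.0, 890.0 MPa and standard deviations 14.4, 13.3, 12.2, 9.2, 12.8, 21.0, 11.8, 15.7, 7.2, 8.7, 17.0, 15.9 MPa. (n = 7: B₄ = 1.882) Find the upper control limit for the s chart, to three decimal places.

24.968

s̄ = (14.4 + 13.3 + 12.2 + 9.2 + 12.8 + 21.0 + 11.8 + 15.7 + 7.2 + 8.7 + 17.0 + 15.9) / 12 = 13.2667
UCL_s = B₄·s̄ = 1.882 × 13.2667 = 24.9679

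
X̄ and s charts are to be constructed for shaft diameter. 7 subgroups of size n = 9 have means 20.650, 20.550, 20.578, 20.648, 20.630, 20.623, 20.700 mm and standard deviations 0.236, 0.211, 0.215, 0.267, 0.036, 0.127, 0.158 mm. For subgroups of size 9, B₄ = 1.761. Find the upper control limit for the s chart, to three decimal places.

s̄ = (0.236 + 0.211 + 0.215 + 0.267 + 0.036 + 0.127 + 0.158) / 7 = 0.1786
UCL_s = B₄·s̄ = 1.761 × 0.1786 = 0.3145

0.314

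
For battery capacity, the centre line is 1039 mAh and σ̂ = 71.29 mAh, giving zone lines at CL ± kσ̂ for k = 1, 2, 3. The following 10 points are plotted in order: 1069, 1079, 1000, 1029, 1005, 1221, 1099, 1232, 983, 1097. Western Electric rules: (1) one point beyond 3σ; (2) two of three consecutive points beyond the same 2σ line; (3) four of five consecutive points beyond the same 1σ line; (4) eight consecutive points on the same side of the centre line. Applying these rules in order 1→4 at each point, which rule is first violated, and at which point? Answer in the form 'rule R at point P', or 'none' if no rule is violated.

Zone of each point (C = within 1σ̂, B = 1σ̂–2σ̂, A = 2σ̂–3σ̂, * = beyond 3σ̂; sign = side of CL): 1:+C, 2:+C, 3:-C, 4:-C, 5:-C, 6:+A, 7:+C, 8:+A, 9:-C, 10:+C
Rule 2 (two of three consecutive points beyond the same 2σ limit) is satisfied at point 8.

rule 2 at point 8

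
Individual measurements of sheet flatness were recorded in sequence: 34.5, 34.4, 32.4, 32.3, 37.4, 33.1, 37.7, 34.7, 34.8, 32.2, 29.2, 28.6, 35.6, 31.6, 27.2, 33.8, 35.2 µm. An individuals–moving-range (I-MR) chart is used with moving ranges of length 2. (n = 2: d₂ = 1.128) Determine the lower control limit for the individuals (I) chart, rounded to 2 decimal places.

25.09

X̄ = (34.5 + 34.4 + 32.4 + 32.3 + 37.4 + 33.1 + 37.7 + 34.7 + 34.8 + 32.2 + 29.2 + 28.6 + 35.6 + 31.6 + 27.2 + 33.8 + 35.2) / 17 = 33.2176
Moving ranges: 0.1, 2.0, 0.1, 5.1, 4.3, 4.6, 3.0, 0.1, 2.6, 3.0, 0.6, 7.0, 4.0, 4.4, 6.6, 1.4; M̄R̄ = 48.9000 / 16 = 3.0562
LCL = X̄ − 3·M̄R̄/d₂ = 33.2176 − 3 × 3.0562 / 1.128 = 25.0893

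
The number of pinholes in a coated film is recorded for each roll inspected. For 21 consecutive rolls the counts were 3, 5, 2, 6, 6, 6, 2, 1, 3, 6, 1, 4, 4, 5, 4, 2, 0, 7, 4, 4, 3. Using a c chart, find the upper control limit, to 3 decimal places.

c̄ = (3 + 5 + 2 + 6 + 6 + 6 + 2 + 1 + 3 + 6 + 1 + 4 + 4 + 5 + 4 + 2 + 0 + 7 + 4 + 4 + 3) / 21 = 78 / 21 = 3.7143
UCL = c̄ + 3√c̄ = 3.7143 + 3 × √3.7143 = 3.7143 + 3 × 1.9272 = 9.4960

9.496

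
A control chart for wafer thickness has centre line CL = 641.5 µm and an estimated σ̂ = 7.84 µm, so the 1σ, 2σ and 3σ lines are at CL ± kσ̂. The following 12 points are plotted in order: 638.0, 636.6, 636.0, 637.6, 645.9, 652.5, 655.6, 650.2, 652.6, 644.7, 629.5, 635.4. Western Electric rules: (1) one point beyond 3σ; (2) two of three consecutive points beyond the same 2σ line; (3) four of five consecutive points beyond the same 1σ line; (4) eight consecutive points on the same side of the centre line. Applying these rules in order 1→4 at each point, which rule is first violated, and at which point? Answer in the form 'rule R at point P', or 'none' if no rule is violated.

rule 3 at point 9

Zone of each point (C = within 1σ̂, B = 1σ̂–2σ̂, A = 2σ̂–3σ̂, * = beyond 3σ̂; sign = side of CL): 1:-C, 2:-C, 3:-C, 4:-C, 5:+C, 6:+B, 7:+B, 8:+B, 9:+B, 10:+C, 11:-B, 12:-C
Rule 3 (four of five consecutive points beyond the same 1σ limit) is satisfied at point 9.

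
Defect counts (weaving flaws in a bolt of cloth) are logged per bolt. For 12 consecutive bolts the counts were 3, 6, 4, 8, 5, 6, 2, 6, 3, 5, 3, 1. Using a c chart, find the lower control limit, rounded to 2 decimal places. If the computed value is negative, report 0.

c̄ = (3 + 6 + 4 + 8 + 5 + 6 + 2 + 6 + 3 + 5 + 3 + 1) / 12 = 52 / 12 = 4.3333
LCL = c̄ − 3√c̄ = 4.3333 − 3 × 2.0817 = -1.9117 → 0 (cannot be negative)

0.00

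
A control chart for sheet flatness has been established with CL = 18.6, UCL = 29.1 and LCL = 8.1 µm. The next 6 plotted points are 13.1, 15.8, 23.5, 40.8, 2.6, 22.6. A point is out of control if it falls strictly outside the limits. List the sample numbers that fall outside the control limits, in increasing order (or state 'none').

Compare each point to [8.1, 29.1]: sample 4 = 40.8 > UCL; sample 5 = 2.6 < LCL.

4, 5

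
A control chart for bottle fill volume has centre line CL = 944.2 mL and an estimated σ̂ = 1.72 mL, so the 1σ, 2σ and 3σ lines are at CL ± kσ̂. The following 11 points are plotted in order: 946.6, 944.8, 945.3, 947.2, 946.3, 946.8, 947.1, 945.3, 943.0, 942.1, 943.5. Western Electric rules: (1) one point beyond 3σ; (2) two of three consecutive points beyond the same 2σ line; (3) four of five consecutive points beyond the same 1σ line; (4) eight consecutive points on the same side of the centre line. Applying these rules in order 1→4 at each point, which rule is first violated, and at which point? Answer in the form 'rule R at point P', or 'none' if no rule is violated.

rule 3 at point 7

Zone of each point (C = within 1σ̂, B = 1σ̂–2σ̂, A = 2σ̂–3σ̂, * = beyond 3σ̂; sign = side of CL): 1:+B, 2:+C, 3:+C, 4:+B, 5:+B, 6:+B, 7:+B, 8:+C, 9:-C, 10:-B, 11:-C
Rule 3 (four of five consecutive points beyond the same 1σ limit) is satisfied at point 7.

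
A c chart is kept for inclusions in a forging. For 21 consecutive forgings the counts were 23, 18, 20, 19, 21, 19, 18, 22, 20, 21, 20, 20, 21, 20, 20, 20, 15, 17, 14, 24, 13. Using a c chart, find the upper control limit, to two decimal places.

32.46

c̄ = (23 + 18 + 20 + 19 + 21 + 19 + 18 + 22 + 20 + 21 + 20 + 20 + 21 + 20 + 20 + 20 + 15 + 17 + 14 + 24 + 13) / 21 = 405 / 21 = 19.2857
UCL = c̄ + 3√c̄ = 19.2857 + 3 × √19.2857 = 19.2857 + 3 × 4.3916 = 32.4604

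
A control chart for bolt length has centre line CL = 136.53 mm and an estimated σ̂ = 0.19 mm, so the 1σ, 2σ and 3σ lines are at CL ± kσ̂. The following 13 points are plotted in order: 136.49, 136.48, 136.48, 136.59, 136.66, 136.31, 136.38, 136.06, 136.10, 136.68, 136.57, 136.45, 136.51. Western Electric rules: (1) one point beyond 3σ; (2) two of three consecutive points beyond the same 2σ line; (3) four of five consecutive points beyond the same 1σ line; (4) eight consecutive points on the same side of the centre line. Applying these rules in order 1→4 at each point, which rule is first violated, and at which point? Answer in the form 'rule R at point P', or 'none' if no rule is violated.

Zone of each point (C = within 1σ̂, B = 1σ̂–2σ̂, A = 2σ̂–3σ̂, * = beyond 3σ̂; sign = side of CL): 1:-C, 2:-C, 3:-C, 4:+C, 5:+C, 6:-B, 7:-C, 8:-A, 9:-A, 10:+C, 11:+C, 12:-C, 13:-C
Rule 2 (two of three consecutive points beyond the same 2σ limit) is satisfied at point 9.

rule 2 at point 9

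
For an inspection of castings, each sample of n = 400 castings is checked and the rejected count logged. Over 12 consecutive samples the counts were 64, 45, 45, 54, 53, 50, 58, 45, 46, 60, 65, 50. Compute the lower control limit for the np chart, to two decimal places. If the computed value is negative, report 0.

32.59

p̄ = Σdᵢ / (k·n) = 635 / (12 × 400) = 0.13229
LCL = np̄ − 3·√(np̄(1−p̄)) = 52.9167 − 3 × 6.7762 = 32.5882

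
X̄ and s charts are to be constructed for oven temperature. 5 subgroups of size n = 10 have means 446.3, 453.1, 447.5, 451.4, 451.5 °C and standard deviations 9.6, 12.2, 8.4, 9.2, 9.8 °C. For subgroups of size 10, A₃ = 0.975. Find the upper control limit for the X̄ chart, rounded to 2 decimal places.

X̄̄ = (446.3 + 453.1 + 447.5 + 451.4 + 451.5) / 5 = 449.9600
s̄ = (9.6 + 12.2 + 8.4 + 9.2 + 9.8) / 5 = 9.8400
UCL = X̄̄ + A₃·s̄ = 449.9600 + 0.975 × 9.8400 = 459.5540

459.55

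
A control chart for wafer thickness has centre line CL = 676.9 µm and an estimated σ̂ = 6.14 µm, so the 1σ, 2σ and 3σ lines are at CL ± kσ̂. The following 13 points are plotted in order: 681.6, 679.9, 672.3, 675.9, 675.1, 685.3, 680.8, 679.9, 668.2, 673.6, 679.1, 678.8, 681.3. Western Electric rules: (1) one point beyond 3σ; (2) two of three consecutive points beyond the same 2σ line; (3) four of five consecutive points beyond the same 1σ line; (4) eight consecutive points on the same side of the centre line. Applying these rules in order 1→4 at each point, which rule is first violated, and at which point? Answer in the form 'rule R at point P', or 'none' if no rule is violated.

none

Zone of each point (C = within 1σ̂, B = 1σ̂–2σ̂, A = 2σ̂–3σ̂, * = beyond 3σ̂; sign = side of CL): 1:+C, 2:+C, 3:-C, 4:-C, 5:-C, 6:+B, 7:+C, 8:+C, 9:-B, 10:-C, 11:+C, 12:+C, 13:+C
No rule fires across all 13 points.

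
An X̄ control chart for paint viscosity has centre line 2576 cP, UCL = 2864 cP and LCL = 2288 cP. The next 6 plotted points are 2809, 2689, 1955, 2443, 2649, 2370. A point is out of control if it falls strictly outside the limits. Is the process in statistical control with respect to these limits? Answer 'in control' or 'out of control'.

out of control

Compare each point to [2288, 2864]: sample 3 = 1955 < LCL.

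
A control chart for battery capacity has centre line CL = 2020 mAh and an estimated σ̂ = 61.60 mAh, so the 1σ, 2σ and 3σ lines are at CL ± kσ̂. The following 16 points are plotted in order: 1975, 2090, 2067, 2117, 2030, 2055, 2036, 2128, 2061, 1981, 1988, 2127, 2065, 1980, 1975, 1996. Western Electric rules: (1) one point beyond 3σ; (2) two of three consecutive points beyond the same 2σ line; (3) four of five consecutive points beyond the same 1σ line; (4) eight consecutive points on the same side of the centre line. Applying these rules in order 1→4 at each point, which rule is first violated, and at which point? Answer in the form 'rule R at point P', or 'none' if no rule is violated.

rule 4 at point 9

Zone of each point (C = within 1σ̂, B = 1σ̂–2σ̂, A = 2σ̂–3σ̂, * = beyond 3σ̂; sign = side of CL): 1:-C, 2:+B, 3:+C, 4:+B, 5:+C, 6:+C, 7:+C, 8:+B, 9:+C, 10:-C, 11:-C, 12:+B, 13:+C, 14:-C, 15:-C, 16:-C
Rule 4 (eight consecutive points on the same side of the centre line) is satisfied at point 9.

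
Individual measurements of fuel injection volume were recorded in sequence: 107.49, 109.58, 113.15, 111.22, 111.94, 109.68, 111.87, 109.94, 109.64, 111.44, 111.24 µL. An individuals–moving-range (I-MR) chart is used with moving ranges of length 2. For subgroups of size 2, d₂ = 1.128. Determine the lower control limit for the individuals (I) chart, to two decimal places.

106.14

X̄ = (107.49 + 109.58 + 113.15 + 111.22 + 111.94 + 109.68 + 111.87 + 109.94 + 109.64 + 111.44 + 111.24) / 11 = 110.6536
Moving ranges: 2.09, 3.57, 1.93, 0.72, 2.26, 2.19, 1.93, 0.30, 1.80, 0.20; M̄R̄ = 16.9900 / 10 = 1.6990
LCL = X̄ − 3·M̄R̄/d₂ = 110.6536 − 3 × 1.6990 / 1.128 = 106.1350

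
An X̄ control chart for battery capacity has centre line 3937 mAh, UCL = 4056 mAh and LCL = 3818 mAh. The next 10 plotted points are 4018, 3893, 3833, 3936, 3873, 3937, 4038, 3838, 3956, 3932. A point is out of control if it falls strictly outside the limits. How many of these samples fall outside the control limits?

All 10 points lie within [3818, 4056].

0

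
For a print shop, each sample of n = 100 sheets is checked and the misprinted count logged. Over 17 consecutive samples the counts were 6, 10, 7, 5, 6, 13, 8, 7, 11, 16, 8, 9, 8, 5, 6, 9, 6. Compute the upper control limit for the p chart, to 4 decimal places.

0.1648

p̄ = Σdᵢ / (k·n) = 140 / (17 × 100) = 0.08235
UCL = p̄ + 3·√(p̄(1−p̄)/n) = 0.08235 + 3 × √(0.08235×0.91765/100) = 0.08235 + 3 × 0.02749 = 0.16482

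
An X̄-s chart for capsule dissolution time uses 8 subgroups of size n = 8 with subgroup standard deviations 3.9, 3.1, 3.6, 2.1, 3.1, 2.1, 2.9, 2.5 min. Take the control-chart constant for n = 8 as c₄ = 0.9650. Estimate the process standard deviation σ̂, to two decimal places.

3.02

s̄ = (3.9 + 3.1 + 3.6 + 2.1 + 3.1 + 2.1 + 2.9 + 2.5) / 8 = 2.9125
σ̂ = s̄ / c₄ = 2.9125 / 0.9650 = 3.0181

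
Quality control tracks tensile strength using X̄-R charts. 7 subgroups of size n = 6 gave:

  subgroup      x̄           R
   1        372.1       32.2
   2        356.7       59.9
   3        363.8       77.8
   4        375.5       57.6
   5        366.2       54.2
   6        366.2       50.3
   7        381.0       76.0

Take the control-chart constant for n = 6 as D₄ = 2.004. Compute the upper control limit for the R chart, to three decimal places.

116.805

R̄ = (32.2 + 59.9 + 77.8 + 57.6 + 54.2 + 50.3 + 76.0) / 7 = 408.0000 / 7 = 58.2857
UCL_R = D₄·R̄ = 2.004 × 58.2857 = 116.8046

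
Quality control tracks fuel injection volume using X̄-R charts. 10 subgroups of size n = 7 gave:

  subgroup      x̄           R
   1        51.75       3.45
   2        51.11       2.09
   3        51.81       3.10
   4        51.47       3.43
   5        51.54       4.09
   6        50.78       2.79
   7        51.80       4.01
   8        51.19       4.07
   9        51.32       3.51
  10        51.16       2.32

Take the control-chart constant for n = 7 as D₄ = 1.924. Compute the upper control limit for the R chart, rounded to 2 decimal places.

R̄ = (3.45 + 2.09 + 3.10 + 3.43 + 4.09 + 2.79 + 4.01 + 4.07 + 3.51 + 2.32) / 10 = 32.8600 / 10 = 3.2860
UCL_R = D₄·R̄ = 1.924 × 3.2860 = 6.3223

6.32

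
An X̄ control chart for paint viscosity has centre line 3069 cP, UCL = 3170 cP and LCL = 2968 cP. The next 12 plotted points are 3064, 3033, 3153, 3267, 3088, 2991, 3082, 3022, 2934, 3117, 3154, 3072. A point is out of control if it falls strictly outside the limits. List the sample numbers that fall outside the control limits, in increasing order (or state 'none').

Compare each point to [2968, 3170]: sample 4 = 3267 > UCL; sample 9 = 2934 < LCL.

4, 9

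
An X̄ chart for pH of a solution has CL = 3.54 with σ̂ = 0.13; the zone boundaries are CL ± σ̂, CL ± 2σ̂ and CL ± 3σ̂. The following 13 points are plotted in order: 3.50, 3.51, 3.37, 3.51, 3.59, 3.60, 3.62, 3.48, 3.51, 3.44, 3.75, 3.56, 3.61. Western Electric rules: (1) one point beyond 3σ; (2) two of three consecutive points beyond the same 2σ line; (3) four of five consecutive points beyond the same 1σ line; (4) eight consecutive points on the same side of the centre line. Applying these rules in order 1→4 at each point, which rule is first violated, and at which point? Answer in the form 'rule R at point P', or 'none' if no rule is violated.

Zone of each point (C = within 1σ̂, B = 1σ̂–2σ̂, A = 2σ̂–3σ̂, * = beyond 3σ̂; sign = side of CL): 1:-C, 2:-C, 3:-B, 4:-C, 5:+C, 6:+C, 7:+C, 8:-C, 9:-C, 10:-C, 11:+B, 12:+C, 13:+C
No rule fires across all 13 points.

none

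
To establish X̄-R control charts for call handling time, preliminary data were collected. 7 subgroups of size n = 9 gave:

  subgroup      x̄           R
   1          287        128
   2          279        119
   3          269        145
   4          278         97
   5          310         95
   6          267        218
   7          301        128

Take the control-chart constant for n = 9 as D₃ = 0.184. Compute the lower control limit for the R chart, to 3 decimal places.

R̄ = (128 + 119 + 145 + 97 + 95 + 218 + 128) / 7 = 930.0000 / 7 = 132.8571
LCL_R = D₃·R̄ = 0.184 × 132.8571 = 24.4457

24.446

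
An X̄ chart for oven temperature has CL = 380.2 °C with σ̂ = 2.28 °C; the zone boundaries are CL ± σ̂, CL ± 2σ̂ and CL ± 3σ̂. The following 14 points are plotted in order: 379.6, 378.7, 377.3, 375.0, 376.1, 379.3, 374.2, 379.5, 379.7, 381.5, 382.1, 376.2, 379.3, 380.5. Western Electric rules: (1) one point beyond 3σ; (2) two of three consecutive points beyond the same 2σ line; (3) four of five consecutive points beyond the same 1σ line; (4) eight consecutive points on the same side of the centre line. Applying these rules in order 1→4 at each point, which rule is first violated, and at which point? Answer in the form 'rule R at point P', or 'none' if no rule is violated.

Zone of each point (C = within 1σ̂, B = 1σ̂–2σ̂, A = 2σ̂–3σ̂, * = beyond 3σ̂; sign = side of CL): 1:-C, 2:-C, 3:-B, 4:-A, 5:-B, 6:-C, 7:-A, 8:-C, 9:-C, 10:+C, 11:+C, 12:-B, 13:-C, 14:+C
Rule 3 (four of five consecutive points beyond the same 1σ limit) is satisfied at point 7.

rule 3 at point 7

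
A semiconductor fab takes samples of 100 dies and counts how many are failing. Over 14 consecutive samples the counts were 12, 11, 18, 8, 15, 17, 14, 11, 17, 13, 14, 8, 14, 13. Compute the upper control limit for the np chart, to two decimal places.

p̄ = Σdᵢ / (k·n) = 185 / (14 × 100) = 0.13214
UCL = np̄ + 3·√(np̄(1−p̄)) = 13.2143 + 3 × √(13.2143×0.86786) = 13.2143 + 3 × 3.3865 = 23.3737

23.37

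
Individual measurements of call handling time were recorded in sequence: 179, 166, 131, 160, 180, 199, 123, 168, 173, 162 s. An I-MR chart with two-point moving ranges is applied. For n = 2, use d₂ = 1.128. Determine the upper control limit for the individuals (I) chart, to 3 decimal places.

X̄ = (179 + 166 + 131 + 160 + 180 + 199 + 123 + 168 + 173 + 162) / 10 = 164.1000
Moving ranges: 13, 35, 29, 20, 19, 76, 45, 5, 11; M̄R̄ = 253.0000 / 9 = 28.1111
UCL = X̄ + 3·M̄R̄/d₂ = 164.1000 + 3 × 28.1111 / 1.128 = 238.8636

238.864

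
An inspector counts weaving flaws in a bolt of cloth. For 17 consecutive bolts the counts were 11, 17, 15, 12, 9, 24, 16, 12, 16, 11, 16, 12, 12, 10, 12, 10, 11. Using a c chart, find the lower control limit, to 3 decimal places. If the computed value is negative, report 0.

c̄ = (11 + 17 + 15 + 12 + 9 + 24 + 16 + 12 + 16 + 11 + 16 + 12 + 12 + 10 + 12 + 10 + 11) / 17 = 226 / 17 = 13.2941
LCL = c̄ − 3√c̄ = 13.2941 − 3 × 3.6461 = 2.3558

2.356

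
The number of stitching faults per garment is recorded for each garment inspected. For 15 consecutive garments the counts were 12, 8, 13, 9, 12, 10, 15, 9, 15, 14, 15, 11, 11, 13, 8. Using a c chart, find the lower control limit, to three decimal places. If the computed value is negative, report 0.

c̄ = (12 + 8 + 13 + 9 + 12 + 10 + 15 + 9 + 15 + 14 + 15 + 11 + 11 + 13 + 8) / 15 = 175 / 15 = 11.6667
LCL = c̄ − 3√c̄ = 11.6667 − 3 × 3.4157 = 1.4197

1.420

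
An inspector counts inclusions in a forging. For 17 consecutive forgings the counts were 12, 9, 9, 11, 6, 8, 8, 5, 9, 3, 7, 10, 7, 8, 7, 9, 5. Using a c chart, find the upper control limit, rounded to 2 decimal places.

c̄ = (12 + 9 + 9 + 11 + 6 + 8 + 8 + 5 + 9 + 3 + 7 + 10 + 7 + 8 + 7 + 9 + 5) / 17 = 133 / 17 = 7.8235
UCL = c̄ + 3√c̄ = 7.8235 + 3 × √7.8235 = 7.8235 + 3 × 2.7971 = 16.2147

16.21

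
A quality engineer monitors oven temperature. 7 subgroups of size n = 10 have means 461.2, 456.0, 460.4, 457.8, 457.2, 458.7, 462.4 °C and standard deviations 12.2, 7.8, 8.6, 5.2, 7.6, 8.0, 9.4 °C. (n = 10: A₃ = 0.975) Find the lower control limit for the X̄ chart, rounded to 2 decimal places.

X̄̄ = (461.2 + 456.0 + 460.4 + 457.8 + 457.2 + 458.7 + 462.4) / 7 = 459.1000
s̄ = (12.2 + 7.8 + 8.6 + 5.2 + 7.6 + 8.0 + 9.4) / 7 = 8.4000
LCL = X̄̄ − A₃·s̄ = 459.1000 − 0.975 × 8.4000 = 450.9100

450.91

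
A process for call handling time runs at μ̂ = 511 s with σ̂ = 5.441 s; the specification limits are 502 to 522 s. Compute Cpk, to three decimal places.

Cpu = (USL − μ̂) / (3σ̂) = (522 − 511) / (3 × 5.441) = 0.6739; Cpl = (μ̂ − LSL) / (3σ̂) = (511 − 502) / (3 × 5.441) = 0.5514; Cpk = min(Cpu, Cpl) = 0.5514

0.551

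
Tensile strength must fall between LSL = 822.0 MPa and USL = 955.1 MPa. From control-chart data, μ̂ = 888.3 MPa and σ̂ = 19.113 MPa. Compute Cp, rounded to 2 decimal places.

1.16

Cp = (USL − LSL) / (6σ̂) = (955.1 − 822.0) / (6 × 19.113) = 133.1000 / 114.6780 = 1.1606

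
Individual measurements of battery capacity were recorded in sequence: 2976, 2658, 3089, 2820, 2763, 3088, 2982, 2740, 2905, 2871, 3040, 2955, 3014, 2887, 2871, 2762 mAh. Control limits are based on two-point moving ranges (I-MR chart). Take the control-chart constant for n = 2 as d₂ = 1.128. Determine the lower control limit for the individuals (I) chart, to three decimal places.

X̄ = (2976 + 2658 + 3089 + 2820 + 2763 + 3088 + 2982 + 2740 + 2905 + 2871 + 3040 + 2955 + 3014 + 2887 + 2871 + 2762) / 16 = 2901.3125
Moving ranges: 318, 431, 269, 57, 325, 106, 242, 165, 34, 169, 85, 59, 127, 16, 109; M̄R̄ = 2512.0000 / 15 = 167.4667
LCL = X̄ − 3·M̄R̄/d₂ = 2901.3125 − 3 × 167.4667 / 1.128 = 2455.9224

2455.922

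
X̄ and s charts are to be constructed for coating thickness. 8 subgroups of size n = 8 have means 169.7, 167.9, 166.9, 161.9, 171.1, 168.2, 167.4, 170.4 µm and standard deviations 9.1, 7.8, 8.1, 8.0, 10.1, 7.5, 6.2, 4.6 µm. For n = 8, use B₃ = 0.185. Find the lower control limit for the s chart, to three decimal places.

s̄ = (9.1 + 7.8 + 8.1 + 8.0 + 10.1 + 7.5 + 6.2 + 4.6) / 8 = 7.6750
LCL_s = B₃·s̄ = 0.185 × 7.6750 = 1.4199

1.420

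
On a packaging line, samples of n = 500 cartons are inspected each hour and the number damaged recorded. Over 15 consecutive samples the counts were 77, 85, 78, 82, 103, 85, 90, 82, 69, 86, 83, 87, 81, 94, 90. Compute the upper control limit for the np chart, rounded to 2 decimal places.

109.97

p̄ = Σdᵢ / (k·n) = 1272 / (15 × 500) = 0.16960
UCL = np̄ + 3·√(np̄(1−p̄)) = 84.8000 + 3 × √(84.8000×0.83040) = 84.8000 + 3 × 8.3915 = 109.9746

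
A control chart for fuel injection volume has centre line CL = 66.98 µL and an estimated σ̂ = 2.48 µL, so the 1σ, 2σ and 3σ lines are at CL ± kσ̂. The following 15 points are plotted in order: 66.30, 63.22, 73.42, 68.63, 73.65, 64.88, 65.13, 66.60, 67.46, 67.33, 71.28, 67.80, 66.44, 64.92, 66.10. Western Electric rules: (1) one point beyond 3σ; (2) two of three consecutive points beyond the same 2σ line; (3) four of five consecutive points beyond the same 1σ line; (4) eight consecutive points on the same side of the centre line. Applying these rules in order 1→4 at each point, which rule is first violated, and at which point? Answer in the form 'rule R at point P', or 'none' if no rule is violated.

Zone of each point (C = within 1σ̂, B = 1σ̂–2σ̂, A = 2σ̂–3σ̂, * = beyond 3σ̂; sign = side of CL): 1:-C, 2:-B, 3:+A, 4:+C, 5:+A, 6:-C, 7:-C, 8:-C, 9:+C, 10:+C, 11:+B, 12:+C, 13:-C, 14:-C, 15:-C
Rule 2 (two of three consecutive points beyond the same 2σ limit) is satisfied at point 5.

rule 2 at point 5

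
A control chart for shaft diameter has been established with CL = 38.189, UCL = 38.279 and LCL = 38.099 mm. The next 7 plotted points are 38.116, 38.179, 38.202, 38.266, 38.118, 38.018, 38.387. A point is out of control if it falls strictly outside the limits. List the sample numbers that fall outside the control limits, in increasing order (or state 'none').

Compare each point to [38.099, 38.279]: sample 6 = 38.018 < LCL; sample 7 = 38.387 > UCL.

6, 7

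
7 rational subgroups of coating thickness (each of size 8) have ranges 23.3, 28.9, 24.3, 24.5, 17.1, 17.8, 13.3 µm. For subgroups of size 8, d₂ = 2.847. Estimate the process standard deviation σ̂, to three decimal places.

R̄ = (23.3 + 28.9 + 24.3 + 24.5 + 17.1 + 17.8 + 13.3) / 7 = 21.3143
σ̂ = R̄ / d₂ = 21.3143 / 2.847 = 7.4866

7.487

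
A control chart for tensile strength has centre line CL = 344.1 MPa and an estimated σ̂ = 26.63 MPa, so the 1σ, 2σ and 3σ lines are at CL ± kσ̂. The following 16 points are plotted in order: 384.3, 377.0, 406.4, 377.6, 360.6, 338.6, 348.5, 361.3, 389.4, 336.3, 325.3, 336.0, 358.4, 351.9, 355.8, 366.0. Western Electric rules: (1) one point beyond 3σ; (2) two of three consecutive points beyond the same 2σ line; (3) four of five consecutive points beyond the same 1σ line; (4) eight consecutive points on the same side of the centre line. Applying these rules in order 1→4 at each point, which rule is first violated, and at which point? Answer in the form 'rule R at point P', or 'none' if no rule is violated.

rule 3 at point 4

Zone of each point (C = within 1σ̂, B = 1σ̂–2σ̂, A = 2σ̂–3σ̂, * = beyond 3σ̂; sign = side of CL): 1:+B, 2:+B, 3:+A, 4:+B, 5:+C, 6:-C, 7:+C, 8:+C, 9:+B, 10:-C, 11:-C, 12:-C, 13:+C, 14:+C, 15:+C, 16:+C
Rule 3 (four of five consecutive points beyond the same 1σ limit) is satisfied at point 4.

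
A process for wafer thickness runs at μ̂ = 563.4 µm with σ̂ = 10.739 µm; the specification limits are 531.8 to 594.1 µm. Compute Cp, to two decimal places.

0.97

Cp = (USL − LSL) / (6σ̂) = (594.1 − 531.8) / (6 × 10.739) = 62.3000 / 64.4340 = 0.9669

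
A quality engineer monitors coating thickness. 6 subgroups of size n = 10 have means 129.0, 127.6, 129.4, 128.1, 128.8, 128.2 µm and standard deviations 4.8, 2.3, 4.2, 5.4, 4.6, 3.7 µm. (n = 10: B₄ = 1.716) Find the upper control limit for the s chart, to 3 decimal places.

s̄ = (4.8 + 2.3 + 4.2 + 5.4 + 4.6 + 3.7) / 6 = 4.1667
UCL_s = B₄·s̄ = 1.716 × 4.1667 = 7.1500

7.150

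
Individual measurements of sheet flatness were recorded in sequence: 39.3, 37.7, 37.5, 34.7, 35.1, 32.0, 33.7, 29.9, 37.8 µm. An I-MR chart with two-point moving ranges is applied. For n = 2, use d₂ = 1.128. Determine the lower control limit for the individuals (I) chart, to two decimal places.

X̄ = (39.3 + 37.7 + 37.5 + 34.7 + 35.1 + 32.0 + 33.7 + 29.9 + 37.8) / 9 = 35.3000
Moving ranges: 1.6, 0.2, 2.8, 0.4, 3.1, 1.7, 3.8, 7.9; M̄R̄ = 21.5000 / 8 = 2.6875
LCL = X̄ − 3·M̄R̄/d₂ = 35.3000 − 3 × 2.6875 / 1.128 = 28.1524

28.15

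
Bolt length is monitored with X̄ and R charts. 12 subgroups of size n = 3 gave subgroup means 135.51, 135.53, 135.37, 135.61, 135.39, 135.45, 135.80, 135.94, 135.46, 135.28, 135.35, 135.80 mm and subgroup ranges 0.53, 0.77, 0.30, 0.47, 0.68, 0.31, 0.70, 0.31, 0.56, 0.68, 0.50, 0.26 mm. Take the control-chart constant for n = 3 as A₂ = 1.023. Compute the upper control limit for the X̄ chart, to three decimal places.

X̄̄ = (135.51 + 135.53 + 135.37 + 135.61 + 135.39 + 135.45 + 135.80 + 135.94 + 135.46 + 135.28 + 135.35 + 135.80) / 12 = 1626.4900 / 12 = 135.5408
R̄ = (0.53 + 0.77 + 0.30 + 0.47 + 0.68 + 0.31 + 0.70 + 0.31 + 0.56 + 0.68 + 0.50 + 0.26) / 12 = 6.0700 / 12 = 0.5058
UCL = X̄̄ + A₂·R̄ = 135.5408 + 1.023 × 0.5058 = 136.0583

136.058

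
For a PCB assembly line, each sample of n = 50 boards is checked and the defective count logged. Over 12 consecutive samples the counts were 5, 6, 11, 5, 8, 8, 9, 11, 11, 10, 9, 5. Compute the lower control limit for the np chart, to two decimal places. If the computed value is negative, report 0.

p̄ = Σdᵢ / (k·n) = 98 / (12 × 50) = 0.16333
LCL = np̄ − 3·√(np̄(1−p̄)) = 8.1667 − 3 × 2.6140 = 0.3248

0.32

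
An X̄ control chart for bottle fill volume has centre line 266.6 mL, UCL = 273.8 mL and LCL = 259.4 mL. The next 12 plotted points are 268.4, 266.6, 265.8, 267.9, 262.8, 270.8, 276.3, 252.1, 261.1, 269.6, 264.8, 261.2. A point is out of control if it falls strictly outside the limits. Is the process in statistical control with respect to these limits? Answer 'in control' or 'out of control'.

Compare each point to [259.4, 273.8]: sample 7 = 276.3 > UCL; sample 8 = 252.1 < LCL.

out of control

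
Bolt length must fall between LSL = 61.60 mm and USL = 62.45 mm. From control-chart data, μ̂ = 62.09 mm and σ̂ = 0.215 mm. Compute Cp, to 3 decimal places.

Cp = (USL − LSL) / (6σ̂) = (62.45 − 61.60) / (6 × 0.215) = 0.8500 / 1.2900 = 0.6589

0.659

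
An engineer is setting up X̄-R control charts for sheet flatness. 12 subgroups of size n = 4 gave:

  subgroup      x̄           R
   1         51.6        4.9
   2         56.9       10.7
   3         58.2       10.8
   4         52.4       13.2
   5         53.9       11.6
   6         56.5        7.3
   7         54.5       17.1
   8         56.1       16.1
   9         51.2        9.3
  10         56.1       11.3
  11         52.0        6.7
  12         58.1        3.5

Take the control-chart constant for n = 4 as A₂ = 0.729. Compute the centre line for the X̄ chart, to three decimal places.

54.792

X̄̄ = (51.6 + 56.9 + 58.2 + 52.4 + 53.9 + 56.5 + 54.5 + 56.1 + 51.2 + 56.1 + 52.0 + 58.1) / 12 = 657.5000 / 12 = 54.7917
CL = X̄̄ = 54.7917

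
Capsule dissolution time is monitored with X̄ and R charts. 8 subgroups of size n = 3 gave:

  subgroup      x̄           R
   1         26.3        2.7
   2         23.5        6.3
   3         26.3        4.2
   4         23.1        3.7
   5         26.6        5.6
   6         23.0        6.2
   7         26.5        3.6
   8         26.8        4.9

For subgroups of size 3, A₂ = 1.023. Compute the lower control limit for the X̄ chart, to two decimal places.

X̄̄ = (26.3 + 23.5 + 26.3 + 23.1 + 26.6 + 23.0 + 26.5 + 26.8) / 8 = 202.1000 / 8 = 25.2625
R̄ = (2.7 + 6.3 + 4.2 + 3.7 + 5.6 + 6.2 + 3.6 + 4.9) / 8 = 37.2000 / 8 = 4.6500
LCL = X̄̄ − A₂·R̄ = 25.2625 − 1.023 × 4.6500 = 20.5055

20.51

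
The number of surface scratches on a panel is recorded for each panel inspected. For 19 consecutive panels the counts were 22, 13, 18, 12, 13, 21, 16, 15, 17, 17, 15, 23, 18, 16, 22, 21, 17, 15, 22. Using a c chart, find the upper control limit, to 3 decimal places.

c̄ = (22 + 13 + 18 + 12 + 13 + 21 + 16 + 15 + 17 + 17 + 15 + 23 + 18 + 16 + 22 + 21 + 17 + 15 + 22) / 19 = 333 / 19 = 17.5263
UCL = c̄ + 3√c̄ = 17.5263 + 3 × √17.5263 = 17.5263 + 3 × 4.1864 = 30.0856

30.086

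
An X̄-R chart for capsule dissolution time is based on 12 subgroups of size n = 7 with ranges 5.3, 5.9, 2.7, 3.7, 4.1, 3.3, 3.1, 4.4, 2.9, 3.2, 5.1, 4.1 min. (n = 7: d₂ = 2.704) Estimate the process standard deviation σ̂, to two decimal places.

1.47

R̄ = (5.3 + 5.9 + 2.7 + 3.7 + 4.1 + 3.3 + 3.1 + 4.4 + 2.9 + 3.2 + 5.1 + 4.1) / 12 = 3.9833
σ̂ = R̄ / d₂ = 3.9833 / 2.704 = 1.4731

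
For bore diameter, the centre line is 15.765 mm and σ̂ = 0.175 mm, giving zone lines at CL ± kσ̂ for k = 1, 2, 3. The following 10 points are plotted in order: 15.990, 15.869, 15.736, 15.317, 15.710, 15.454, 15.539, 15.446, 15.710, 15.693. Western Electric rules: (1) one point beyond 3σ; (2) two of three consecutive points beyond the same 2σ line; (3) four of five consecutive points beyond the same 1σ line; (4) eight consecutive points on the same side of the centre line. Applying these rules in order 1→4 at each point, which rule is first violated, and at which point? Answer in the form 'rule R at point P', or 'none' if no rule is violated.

rule 3 at point 8

Zone of each point (C = within 1σ̂, B = 1σ̂–2σ̂, A = 2σ̂–3σ̂, * = beyond 3σ̂; sign = side of CL): 1:+B, 2:+C, 3:-C, 4:-A, 5:-C, 6:-B, 7:-B, 8:-B, 9:-C, 10:-C
Rule 3 (four of five consecutive points beyond the same 1σ limit) is satisfied at point 8.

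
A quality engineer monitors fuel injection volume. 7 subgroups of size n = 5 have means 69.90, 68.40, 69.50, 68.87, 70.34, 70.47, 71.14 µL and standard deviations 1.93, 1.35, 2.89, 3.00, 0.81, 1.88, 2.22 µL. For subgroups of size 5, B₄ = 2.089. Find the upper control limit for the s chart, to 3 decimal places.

s̄ = (1.93 + 1.35 + 2.89 + 3.00 + 0.81 + 1.88 + 2.22) / 7 = 2.0114
UCL_s = B₄·s̄ = 2.089 × 2.0114 = 4.2019

4.202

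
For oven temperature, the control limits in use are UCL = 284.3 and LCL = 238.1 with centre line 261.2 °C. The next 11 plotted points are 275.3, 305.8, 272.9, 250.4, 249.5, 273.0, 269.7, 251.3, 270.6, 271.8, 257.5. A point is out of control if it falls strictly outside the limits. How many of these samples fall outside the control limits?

1

Compare each point to [238.1, 284.3]: sample 2 = 305.8 > UCL.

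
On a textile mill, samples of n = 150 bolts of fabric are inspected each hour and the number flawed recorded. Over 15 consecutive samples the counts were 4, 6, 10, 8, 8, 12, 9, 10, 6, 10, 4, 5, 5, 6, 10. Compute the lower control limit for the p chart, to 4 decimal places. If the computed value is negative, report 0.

0.0000

p̄ = Σdᵢ / (k·n) = 113 / (15 × 150) = 0.05022
LCL = p̄ − 3·√(p̄(1−p̄)/n) = 0.05022 − 3 × 0.01783 = -0.00328 → 0 (negative, so LCL = 0)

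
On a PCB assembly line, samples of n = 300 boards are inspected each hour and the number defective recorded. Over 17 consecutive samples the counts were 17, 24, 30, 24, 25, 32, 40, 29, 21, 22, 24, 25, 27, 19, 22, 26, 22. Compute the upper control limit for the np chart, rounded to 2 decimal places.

p̄ = Σdᵢ / (k·n) = 429 / (17 × 300) = 0.08412
UCL = np̄ + 3·√(np̄(1−p̄)) = 25.2353 + 3 × √(25.2353×0.91588) = 25.2353 + 3 × 4.8076 = 39.6580

39.66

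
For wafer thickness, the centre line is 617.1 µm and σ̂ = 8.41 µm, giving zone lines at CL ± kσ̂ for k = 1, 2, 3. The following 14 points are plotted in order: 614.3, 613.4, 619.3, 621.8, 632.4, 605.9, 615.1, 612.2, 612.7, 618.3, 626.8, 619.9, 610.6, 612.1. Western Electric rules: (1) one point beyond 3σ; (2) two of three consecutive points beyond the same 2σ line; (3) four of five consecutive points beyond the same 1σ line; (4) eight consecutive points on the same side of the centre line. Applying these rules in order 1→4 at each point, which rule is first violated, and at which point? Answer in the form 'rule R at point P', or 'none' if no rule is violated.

Zone of each point (C = within 1σ̂, B = 1σ̂–2σ̂, A = 2σ̂–3σ̂, * = beyond 3σ̂; sign = side of CL): 1:-C, 2:-C, 3:+C, 4:+C, 5:+B, 6:-B, 7:-C, 8:-C, 9:-C, 10:+C, 11:+B, 12:+C, 13:-C, 14:-C
No rule fires across all 14 points.

none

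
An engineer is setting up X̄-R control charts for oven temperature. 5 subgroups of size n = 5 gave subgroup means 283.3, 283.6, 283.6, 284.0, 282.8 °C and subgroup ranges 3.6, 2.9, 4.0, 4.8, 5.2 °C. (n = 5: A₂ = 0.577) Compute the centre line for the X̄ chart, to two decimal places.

X̄̄ = (283.3 + 283.6 + 283.6 + 284.0 + 282.8) / 5 = 1417.3000 / 5 = 283.4600
CL = X̄̄ = 283.4600

283.46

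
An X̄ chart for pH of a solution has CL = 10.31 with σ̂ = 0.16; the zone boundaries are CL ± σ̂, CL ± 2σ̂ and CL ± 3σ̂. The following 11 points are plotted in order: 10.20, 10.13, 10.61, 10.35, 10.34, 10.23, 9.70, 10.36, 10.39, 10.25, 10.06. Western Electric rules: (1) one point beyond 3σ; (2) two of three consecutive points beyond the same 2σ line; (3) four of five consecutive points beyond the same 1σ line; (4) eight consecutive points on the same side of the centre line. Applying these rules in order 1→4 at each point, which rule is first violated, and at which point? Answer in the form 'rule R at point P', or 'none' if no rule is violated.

rule 1 at point 7

Zone of each point (C = within 1σ̂, B = 1σ̂–2σ̂, A = 2σ̂–3σ̂, * = beyond 3σ̂; sign = side of CL): 1:-C, 2:-B, 3:+B, 4:+C, 5:+C, 6:-C, 7:-*, 8:+C, 9:+C, 10:-C, 11:-B
Rule 1 (one point beyond the 3σ limits) is satisfied at point 7.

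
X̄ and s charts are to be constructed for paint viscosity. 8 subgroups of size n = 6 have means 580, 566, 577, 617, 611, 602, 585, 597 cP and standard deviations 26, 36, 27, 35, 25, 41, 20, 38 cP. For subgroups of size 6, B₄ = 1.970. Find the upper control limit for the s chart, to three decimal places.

s̄ = (26 + 36 + 27 + 35 + 25 + 41 + 20 + 38) / 8 = 31.0000
UCL_s = B₄·s̄ = 1.970 × 31.0000 = 61.0700

61.070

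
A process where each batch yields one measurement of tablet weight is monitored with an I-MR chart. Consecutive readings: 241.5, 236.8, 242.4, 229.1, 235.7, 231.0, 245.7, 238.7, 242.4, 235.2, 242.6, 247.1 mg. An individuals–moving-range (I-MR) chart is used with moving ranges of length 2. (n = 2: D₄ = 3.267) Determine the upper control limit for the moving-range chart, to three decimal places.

23.582

Moving ranges: 4.7, 5.6, 13.3, 6.6, 4.7, 14.7, 7.0, 3.7, 7.2, 7.4, 4.5; M̄R̄ = 79.4000 / 11 = 7.2182
UCL_MR = D₄·M̄R̄ = 3.267 × 7.2182 = 23.5818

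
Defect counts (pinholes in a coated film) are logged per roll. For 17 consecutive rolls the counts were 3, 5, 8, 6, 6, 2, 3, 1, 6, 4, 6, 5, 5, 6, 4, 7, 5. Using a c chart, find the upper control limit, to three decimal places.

11.412

c̄ = (3 + 5 + 8 + 6 + 6 + 2 + 3 + 1 + 6 + 4 + 6 + 5 + 5 + 6 + 4 + 7 + 5) / 17 = 82 / 17 = 4.8235
UCL = c̄ + 3√c̄ = 4.8235 + 3 × √4.8235 = 4.8235 + 3 × 2.1963 = 11.4123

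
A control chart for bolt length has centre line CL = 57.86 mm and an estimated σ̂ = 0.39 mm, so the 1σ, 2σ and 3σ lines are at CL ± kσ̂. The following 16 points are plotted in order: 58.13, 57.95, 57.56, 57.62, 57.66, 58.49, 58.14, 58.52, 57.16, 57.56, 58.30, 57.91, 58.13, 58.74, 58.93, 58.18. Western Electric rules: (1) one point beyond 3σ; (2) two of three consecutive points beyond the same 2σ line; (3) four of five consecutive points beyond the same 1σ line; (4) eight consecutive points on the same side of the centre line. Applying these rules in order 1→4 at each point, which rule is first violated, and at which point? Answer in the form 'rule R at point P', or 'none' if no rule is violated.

Zone of each point (C = within 1σ̂, B = 1σ̂–2σ̂, A = 2σ̂–3σ̂, * = beyond 3σ̂; sign = side of CL): 1:+C, 2:+C, 3:-C, 4:-C, 5:-C, 6:+B, 7:+C, 8:+B, 9:-B, 10:-C, 11:+B, 12:+C, 13:+C, 14:+A, 15:+A, 16:+C
Rule 2 (two of three consecutive points beyond the same 2σ limit) is satisfied at point 15.

rule 2 at point 15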